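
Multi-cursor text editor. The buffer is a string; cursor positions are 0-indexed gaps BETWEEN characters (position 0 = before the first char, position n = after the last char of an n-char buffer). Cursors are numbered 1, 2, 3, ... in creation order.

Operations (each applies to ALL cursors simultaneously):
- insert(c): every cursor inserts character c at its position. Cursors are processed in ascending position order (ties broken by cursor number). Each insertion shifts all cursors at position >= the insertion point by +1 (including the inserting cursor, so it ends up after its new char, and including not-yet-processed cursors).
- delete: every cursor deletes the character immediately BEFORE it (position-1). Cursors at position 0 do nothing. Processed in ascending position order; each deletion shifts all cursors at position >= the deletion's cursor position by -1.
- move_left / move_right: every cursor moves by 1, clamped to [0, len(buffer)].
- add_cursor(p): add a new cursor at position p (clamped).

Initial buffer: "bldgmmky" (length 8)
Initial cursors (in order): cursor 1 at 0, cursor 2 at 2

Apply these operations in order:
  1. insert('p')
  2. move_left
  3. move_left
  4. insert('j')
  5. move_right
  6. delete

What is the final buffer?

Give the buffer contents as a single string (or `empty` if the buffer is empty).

Answer: jbjpdgmmky

Derivation:
After op 1 (insert('p')): buffer="pblpdgmmky" (len 10), cursors c1@1 c2@4, authorship 1..2......
After op 2 (move_left): buffer="pblpdgmmky" (len 10), cursors c1@0 c2@3, authorship 1..2......
After op 3 (move_left): buffer="pblpdgmmky" (len 10), cursors c1@0 c2@2, authorship 1..2......
After op 4 (insert('j')): buffer="jpbjlpdgmmky" (len 12), cursors c1@1 c2@4, authorship 11.2.2......
After op 5 (move_right): buffer="jpbjlpdgmmky" (len 12), cursors c1@2 c2@5, authorship 11.2.2......
After op 6 (delete): buffer="jbjpdgmmky" (len 10), cursors c1@1 c2@3, authorship 1.22......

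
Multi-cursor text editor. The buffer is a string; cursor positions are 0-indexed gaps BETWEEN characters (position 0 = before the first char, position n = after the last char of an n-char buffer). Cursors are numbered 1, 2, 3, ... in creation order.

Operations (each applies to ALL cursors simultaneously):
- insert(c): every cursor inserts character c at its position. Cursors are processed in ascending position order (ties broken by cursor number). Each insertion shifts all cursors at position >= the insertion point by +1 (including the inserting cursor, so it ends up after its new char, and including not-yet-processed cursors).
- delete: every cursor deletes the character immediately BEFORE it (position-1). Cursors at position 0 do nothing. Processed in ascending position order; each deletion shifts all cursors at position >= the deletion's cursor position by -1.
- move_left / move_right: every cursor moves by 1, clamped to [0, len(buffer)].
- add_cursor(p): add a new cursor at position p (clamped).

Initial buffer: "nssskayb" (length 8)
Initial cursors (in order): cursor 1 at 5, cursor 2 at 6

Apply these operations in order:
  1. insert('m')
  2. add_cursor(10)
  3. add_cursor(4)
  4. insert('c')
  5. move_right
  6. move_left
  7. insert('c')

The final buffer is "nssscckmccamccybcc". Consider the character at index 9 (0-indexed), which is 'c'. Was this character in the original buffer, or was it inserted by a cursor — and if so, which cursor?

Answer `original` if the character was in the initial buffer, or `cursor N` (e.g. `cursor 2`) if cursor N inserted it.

Answer: cursor 1

Derivation:
After op 1 (insert('m')): buffer="nssskmamyb" (len 10), cursors c1@6 c2@8, authorship .....1.2..
After op 2 (add_cursor(10)): buffer="nssskmamyb" (len 10), cursors c1@6 c2@8 c3@10, authorship .....1.2..
After op 3 (add_cursor(4)): buffer="nssskmamyb" (len 10), cursors c4@4 c1@6 c2@8 c3@10, authorship .....1.2..
After op 4 (insert('c')): buffer="nsssckmcamcybc" (len 14), cursors c4@5 c1@8 c2@11 c3@14, authorship ....4.11.22..3
After op 5 (move_right): buffer="nsssckmcamcybc" (len 14), cursors c4@6 c1@9 c2@12 c3@14, authorship ....4.11.22..3
After op 6 (move_left): buffer="nsssckmcamcybc" (len 14), cursors c4@5 c1@8 c2@11 c3@13, authorship ....4.11.22..3
After op 7 (insert('c')): buffer="nssscckmccamccybcc" (len 18), cursors c4@6 c1@10 c2@14 c3@17, authorship ....44.111.222..33
Authorship (.=original, N=cursor N): . . . . 4 4 . 1 1 1 . 2 2 2 . . 3 3
Index 9: author = 1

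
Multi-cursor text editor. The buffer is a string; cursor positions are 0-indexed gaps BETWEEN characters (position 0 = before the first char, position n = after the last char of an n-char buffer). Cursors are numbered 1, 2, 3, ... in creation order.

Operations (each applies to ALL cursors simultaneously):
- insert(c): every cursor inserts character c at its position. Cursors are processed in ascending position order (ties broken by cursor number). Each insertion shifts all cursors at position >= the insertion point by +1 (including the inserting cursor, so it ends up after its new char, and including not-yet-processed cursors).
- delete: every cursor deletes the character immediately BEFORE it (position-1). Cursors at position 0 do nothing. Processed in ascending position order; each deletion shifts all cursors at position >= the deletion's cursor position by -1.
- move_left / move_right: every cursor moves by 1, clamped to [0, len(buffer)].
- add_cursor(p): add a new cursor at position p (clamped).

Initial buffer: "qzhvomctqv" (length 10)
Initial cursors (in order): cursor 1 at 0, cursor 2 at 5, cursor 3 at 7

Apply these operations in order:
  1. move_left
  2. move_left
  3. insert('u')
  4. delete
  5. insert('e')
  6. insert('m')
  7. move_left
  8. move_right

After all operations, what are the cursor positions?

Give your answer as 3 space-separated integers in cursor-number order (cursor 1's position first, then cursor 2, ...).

Answer: 2 7 11

Derivation:
After op 1 (move_left): buffer="qzhvomctqv" (len 10), cursors c1@0 c2@4 c3@6, authorship ..........
After op 2 (move_left): buffer="qzhvomctqv" (len 10), cursors c1@0 c2@3 c3@5, authorship ..........
After op 3 (insert('u')): buffer="uqzhuvoumctqv" (len 13), cursors c1@1 c2@5 c3@8, authorship 1...2..3.....
After op 4 (delete): buffer="qzhvomctqv" (len 10), cursors c1@0 c2@3 c3@5, authorship ..........
After op 5 (insert('e')): buffer="eqzhevoemctqv" (len 13), cursors c1@1 c2@5 c3@8, authorship 1...2..3.....
After op 6 (insert('m')): buffer="emqzhemvoemmctqv" (len 16), cursors c1@2 c2@7 c3@11, authorship 11...22..33.....
After op 7 (move_left): buffer="emqzhemvoemmctqv" (len 16), cursors c1@1 c2@6 c3@10, authorship 11...22..33.....
After op 8 (move_right): buffer="emqzhemvoemmctqv" (len 16), cursors c1@2 c2@7 c3@11, authorship 11...22..33.....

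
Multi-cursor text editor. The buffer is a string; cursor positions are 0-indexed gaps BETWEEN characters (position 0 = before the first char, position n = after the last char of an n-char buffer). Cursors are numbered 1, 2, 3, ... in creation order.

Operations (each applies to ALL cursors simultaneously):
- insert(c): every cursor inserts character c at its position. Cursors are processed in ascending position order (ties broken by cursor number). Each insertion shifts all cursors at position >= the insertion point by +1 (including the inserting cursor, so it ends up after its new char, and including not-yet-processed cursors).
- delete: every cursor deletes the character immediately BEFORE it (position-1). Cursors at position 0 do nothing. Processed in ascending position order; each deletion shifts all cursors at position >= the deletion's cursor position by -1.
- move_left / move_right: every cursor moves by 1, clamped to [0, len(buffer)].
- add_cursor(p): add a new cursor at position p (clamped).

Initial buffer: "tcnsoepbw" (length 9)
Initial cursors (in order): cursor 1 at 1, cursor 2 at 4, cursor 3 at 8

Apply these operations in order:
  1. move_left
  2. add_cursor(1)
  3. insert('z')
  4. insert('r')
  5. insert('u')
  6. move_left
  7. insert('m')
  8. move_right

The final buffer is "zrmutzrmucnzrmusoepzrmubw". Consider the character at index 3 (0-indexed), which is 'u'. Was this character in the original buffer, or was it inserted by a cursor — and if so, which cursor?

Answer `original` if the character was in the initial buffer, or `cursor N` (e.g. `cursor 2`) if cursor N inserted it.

Answer: cursor 1

Derivation:
After op 1 (move_left): buffer="tcnsoepbw" (len 9), cursors c1@0 c2@3 c3@7, authorship .........
After op 2 (add_cursor(1)): buffer="tcnsoepbw" (len 9), cursors c1@0 c4@1 c2@3 c3@7, authorship .........
After op 3 (insert('z')): buffer="ztzcnzsoepzbw" (len 13), cursors c1@1 c4@3 c2@6 c3@11, authorship 1.4..2....3..
After op 4 (insert('r')): buffer="zrtzrcnzrsoepzrbw" (len 17), cursors c1@2 c4@5 c2@9 c3@15, authorship 11.44..22....33..
After op 5 (insert('u')): buffer="zrutzrucnzrusoepzrubw" (len 21), cursors c1@3 c4@7 c2@12 c3@19, authorship 111.444..222....333..
After op 6 (move_left): buffer="zrutzrucnzrusoepzrubw" (len 21), cursors c1@2 c4@6 c2@11 c3@18, authorship 111.444..222....333..
After op 7 (insert('m')): buffer="zrmutzrmucnzrmusoepzrmubw" (len 25), cursors c1@3 c4@8 c2@14 c3@22, authorship 1111.4444..2222....3333..
After op 8 (move_right): buffer="zrmutzrmucnzrmusoepzrmubw" (len 25), cursors c1@4 c4@9 c2@15 c3@23, authorship 1111.4444..2222....3333..
Authorship (.=original, N=cursor N): 1 1 1 1 . 4 4 4 4 . . 2 2 2 2 . . . . 3 3 3 3 . .
Index 3: author = 1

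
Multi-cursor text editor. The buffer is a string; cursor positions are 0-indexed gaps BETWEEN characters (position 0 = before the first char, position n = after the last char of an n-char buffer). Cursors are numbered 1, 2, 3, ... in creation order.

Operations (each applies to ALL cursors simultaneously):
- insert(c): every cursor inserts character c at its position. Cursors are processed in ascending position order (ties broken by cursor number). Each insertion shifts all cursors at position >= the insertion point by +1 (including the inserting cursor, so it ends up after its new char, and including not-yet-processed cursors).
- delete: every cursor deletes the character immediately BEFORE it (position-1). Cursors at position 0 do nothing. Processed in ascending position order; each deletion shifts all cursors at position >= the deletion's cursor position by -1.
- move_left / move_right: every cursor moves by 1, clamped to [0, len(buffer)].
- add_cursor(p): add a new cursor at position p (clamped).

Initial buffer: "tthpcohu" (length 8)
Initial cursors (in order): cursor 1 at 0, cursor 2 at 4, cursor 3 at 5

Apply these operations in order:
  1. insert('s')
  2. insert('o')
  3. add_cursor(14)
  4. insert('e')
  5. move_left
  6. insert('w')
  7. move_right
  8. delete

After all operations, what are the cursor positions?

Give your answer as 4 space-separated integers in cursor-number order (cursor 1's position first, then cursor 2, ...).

Answer: 3 10 14 18

Derivation:
After op 1 (insert('s')): buffer="stthpscsohu" (len 11), cursors c1@1 c2@6 c3@8, authorship 1....2.3...
After op 2 (insert('o')): buffer="sotthpsocsoohu" (len 14), cursors c1@2 c2@8 c3@11, authorship 11....22.33...
After op 3 (add_cursor(14)): buffer="sotthpsocsoohu" (len 14), cursors c1@2 c2@8 c3@11 c4@14, authorship 11....22.33...
After op 4 (insert('e')): buffer="soetthpsoecsoeohue" (len 18), cursors c1@3 c2@10 c3@14 c4@18, authorship 111....222.333...4
After op 5 (move_left): buffer="soetthpsoecsoeohue" (len 18), cursors c1@2 c2@9 c3@13 c4@17, authorship 111....222.333...4
After op 6 (insert('w')): buffer="sowetthpsowecsoweohuwe" (len 22), cursors c1@3 c2@11 c3@16 c4@21, authorship 1111....2222.3333...44
After op 7 (move_right): buffer="sowetthpsowecsoweohuwe" (len 22), cursors c1@4 c2@12 c3@17 c4@22, authorship 1111....2222.3333...44
After op 8 (delete): buffer="sowtthpsowcsowohuw" (len 18), cursors c1@3 c2@10 c3@14 c4@18, authorship 111....222.333...4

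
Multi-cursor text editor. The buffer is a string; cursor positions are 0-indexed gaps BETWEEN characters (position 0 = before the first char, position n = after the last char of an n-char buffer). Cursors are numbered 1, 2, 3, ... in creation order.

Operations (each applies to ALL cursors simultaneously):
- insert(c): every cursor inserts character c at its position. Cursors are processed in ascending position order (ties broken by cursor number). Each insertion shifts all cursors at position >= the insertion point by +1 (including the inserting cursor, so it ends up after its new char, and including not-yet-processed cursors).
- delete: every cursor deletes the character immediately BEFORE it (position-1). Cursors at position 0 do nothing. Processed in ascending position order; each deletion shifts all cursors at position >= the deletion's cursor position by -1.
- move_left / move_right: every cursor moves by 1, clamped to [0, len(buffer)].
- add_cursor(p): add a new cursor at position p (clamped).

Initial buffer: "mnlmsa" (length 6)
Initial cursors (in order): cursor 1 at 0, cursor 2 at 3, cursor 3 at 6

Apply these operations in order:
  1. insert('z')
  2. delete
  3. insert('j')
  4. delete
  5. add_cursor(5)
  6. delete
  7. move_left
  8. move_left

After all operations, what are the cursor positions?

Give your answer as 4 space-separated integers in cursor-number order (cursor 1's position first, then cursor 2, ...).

After op 1 (insert('z')): buffer="zmnlzmsaz" (len 9), cursors c1@1 c2@5 c3@9, authorship 1...2...3
After op 2 (delete): buffer="mnlmsa" (len 6), cursors c1@0 c2@3 c3@6, authorship ......
After op 3 (insert('j')): buffer="jmnljmsaj" (len 9), cursors c1@1 c2@5 c3@9, authorship 1...2...3
After op 4 (delete): buffer="mnlmsa" (len 6), cursors c1@0 c2@3 c3@6, authorship ......
After op 5 (add_cursor(5)): buffer="mnlmsa" (len 6), cursors c1@0 c2@3 c4@5 c3@6, authorship ......
After op 6 (delete): buffer="mnm" (len 3), cursors c1@0 c2@2 c3@3 c4@3, authorship ...
After op 7 (move_left): buffer="mnm" (len 3), cursors c1@0 c2@1 c3@2 c4@2, authorship ...
After op 8 (move_left): buffer="mnm" (len 3), cursors c1@0 c2@0 c3@1 c4@1, authorship ...

Answer: 0 0 1 1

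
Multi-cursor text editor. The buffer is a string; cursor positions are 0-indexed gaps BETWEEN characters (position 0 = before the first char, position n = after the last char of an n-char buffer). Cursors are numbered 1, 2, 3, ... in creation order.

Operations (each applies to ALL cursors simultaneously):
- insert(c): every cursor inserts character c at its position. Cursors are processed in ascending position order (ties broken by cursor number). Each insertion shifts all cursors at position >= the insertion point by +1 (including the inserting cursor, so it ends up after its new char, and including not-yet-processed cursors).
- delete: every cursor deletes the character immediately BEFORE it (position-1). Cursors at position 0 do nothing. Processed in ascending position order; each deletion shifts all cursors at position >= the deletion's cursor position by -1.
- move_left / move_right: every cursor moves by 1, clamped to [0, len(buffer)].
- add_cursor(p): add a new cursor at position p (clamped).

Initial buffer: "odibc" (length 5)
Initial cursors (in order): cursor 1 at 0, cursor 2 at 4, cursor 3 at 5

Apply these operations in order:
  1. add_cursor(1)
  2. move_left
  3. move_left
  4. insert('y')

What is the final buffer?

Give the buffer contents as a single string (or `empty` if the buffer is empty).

After op 1 (add_cursor(1)): buffer="odibc" (len 5), cursors c1@0 c4@1 c2@4 c3@5, authorship .....
After op 2 (move_left): buffer="odibc" (len 5), cursors c1@0 c4@0 c2@3 c3@4, authorship .....
After op 3 (move_left): buffer="odibc" (len 5), cursors c1@0 c4@0 c2@2 c3@3, authorship .....
After op 4 (insert('y')): buffer="yyodyiybc" (len 9), cursors c1@2 c4@2 c2@5 c3@7, authorship 14..2.3..

Answer: yyodyiybc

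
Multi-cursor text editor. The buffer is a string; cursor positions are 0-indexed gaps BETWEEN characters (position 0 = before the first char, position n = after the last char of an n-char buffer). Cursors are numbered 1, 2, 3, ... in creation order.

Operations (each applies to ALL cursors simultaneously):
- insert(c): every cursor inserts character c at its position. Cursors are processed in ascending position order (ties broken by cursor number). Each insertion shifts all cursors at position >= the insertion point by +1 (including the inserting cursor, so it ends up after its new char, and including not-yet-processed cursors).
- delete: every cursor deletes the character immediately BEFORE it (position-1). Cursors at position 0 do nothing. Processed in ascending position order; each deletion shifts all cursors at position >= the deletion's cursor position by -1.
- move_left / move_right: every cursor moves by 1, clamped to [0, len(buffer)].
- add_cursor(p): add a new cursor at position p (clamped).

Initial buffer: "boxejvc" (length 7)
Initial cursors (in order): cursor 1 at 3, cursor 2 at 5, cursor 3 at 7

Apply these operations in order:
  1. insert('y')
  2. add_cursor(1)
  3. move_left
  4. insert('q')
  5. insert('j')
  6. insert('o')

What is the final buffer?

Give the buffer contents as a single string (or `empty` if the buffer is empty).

After op 1 (insert('y')): buffer="boxyejyvcy" (len 10), cursors c1@4 c2@7 c3@10, authorship ...1..2..3
After op 2 (add_cursor(1)): buffer="boxyejyvcy" (len 10), cursors c4@1 c1@4 c2@7 c3@10, authorship ...1..2..3
After op 3 (move_left): buffer="boxyejyvcy" (len 10), cursors c4@0 c1@3 c2@6 c3@9, authorship ...1..2..3
After op 4 (insert('q')): buffer="qboxqyejqyvcqy" (len 14), cursors c4@1 c1@5 c2@9 c3@13, authorship 4...11..22..33
After op 5 (insert('j')): buffer="qjboxqjyejqjyvcqjy" (len 18), cursors c4@2 c1@7 c2@12 c3@17, authorship 44...111..222..333
After op 6 (insert('o')): buffer="qjoboxqjoyejqjoyvcqjoy" (len 22), cursors c4@3 c1@9 c2@15 c3@21, authorship 444...1111..2222..3333

Answer: qjoboxqjoyejqjoyvcqjoy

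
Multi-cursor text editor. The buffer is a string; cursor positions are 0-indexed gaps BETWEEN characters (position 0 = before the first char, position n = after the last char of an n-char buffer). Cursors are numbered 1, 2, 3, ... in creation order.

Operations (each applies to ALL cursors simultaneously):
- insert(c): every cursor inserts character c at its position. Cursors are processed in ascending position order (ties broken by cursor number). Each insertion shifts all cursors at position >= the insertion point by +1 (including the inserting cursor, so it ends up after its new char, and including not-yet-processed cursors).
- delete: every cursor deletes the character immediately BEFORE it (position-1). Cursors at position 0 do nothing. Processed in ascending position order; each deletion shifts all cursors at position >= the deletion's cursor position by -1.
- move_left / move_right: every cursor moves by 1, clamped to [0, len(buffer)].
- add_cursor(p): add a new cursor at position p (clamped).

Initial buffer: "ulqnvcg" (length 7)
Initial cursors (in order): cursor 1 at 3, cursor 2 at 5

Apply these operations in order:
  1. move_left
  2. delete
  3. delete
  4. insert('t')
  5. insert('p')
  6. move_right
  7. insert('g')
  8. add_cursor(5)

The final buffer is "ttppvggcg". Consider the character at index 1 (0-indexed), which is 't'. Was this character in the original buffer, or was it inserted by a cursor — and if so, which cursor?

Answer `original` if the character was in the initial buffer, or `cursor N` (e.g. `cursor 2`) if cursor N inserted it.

After op 1 (move_left): buffer="ulqnvcg" (len 7), cursors c1@2 c2@4, authorship .......
After op 2 (delete): buffer="uqvcg" (len 5), cursors c1@1 c2@2, authorship .....
After op 3 (delete): buffer="vcg" (len 3), cursors c1@0 c2@0, authorship ...
After op 4 (insert('t')): buffer="ttvcg" (len 5), cursors c1@2 c2@2, authorship 12...
After op 5 (insert('p')): buffer="ttppvcg" (len 7), cursors c1@4 c2@4, authorship 1212...
After op 6 (move_right): buffer="ttppvcg" (len 7), cursors c1@5 c2@5, authorship 1212...
After op 7 (insert('g')): buffer="ttppvggcg" (len 9), cursors c1@7 c2@7, authorship 1212.12..
After op 8 (add_cursor(5)): buffer="ttppvggcg" (len 9), cursors c3@5 c1@7 c2@7, authorship 1212.12..
Authorship (.=original, N=cursor N): 1 2 1 2 . 1 2 . .
Index 1: author = 2

Answer: cursor 2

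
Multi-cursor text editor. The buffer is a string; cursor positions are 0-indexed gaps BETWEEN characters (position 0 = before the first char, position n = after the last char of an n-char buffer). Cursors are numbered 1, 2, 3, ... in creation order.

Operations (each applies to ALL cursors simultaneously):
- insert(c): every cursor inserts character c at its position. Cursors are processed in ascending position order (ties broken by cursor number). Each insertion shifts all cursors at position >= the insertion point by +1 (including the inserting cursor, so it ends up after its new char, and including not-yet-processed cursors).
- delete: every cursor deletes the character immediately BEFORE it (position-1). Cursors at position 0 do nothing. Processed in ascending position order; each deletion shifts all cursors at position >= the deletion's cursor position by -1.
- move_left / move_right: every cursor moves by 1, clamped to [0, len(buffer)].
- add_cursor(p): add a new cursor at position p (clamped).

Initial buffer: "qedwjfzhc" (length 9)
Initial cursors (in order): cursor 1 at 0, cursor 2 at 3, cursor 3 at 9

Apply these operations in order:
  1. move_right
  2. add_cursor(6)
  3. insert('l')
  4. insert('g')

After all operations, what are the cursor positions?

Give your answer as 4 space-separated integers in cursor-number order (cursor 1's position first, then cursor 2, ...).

Answer: 3 8 17 12

Derivation:
After op 1 (move_right): buffer="qedwjfzhc" (len 9), cursors c1@1 c2@4 c3@9, authorship .........
After op 2 (add_cursor(6)): buffer="qedwjfzhc" (len 9), cursors c1@1 c2@4 c4@6 c3@9, authorship .........
After op 3 (insert('l')): buffer="qledwljflzhcl" (len 13), cursors c1@2 c2@6 c4@9 c3@13, authorship .1...2..4...3
After op 4 (insert('g')): buffer="qlgedwlgjflgzhclg" (len 17), cursors c1@3 c2@8 c4@12 c3@17, authorship .11...22..44...33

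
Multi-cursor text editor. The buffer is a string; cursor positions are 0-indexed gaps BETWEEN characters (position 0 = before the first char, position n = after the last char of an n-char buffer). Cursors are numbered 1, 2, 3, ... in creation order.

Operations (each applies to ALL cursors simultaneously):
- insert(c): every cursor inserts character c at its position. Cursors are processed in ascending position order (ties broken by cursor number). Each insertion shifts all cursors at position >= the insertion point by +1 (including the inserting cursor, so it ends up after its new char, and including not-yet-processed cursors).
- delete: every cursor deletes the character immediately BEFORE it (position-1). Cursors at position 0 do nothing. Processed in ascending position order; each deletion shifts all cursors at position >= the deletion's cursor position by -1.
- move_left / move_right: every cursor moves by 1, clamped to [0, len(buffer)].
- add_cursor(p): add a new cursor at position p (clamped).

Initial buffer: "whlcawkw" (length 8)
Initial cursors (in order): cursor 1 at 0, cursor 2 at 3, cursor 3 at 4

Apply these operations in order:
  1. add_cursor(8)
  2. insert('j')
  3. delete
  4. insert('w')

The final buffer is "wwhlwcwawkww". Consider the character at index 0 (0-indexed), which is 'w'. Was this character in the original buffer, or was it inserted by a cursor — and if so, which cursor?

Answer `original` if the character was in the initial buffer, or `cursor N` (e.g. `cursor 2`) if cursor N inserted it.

Answer: cursor 1

Derivation:
After op 1 (add_cursor(8)): buffer="whlcawkw" (len 8), cursors c1@0 c2@3 c3@4 c4@8, authorship ........
After op 2 (insert('j')): buffer="jwhljcjawkwj" (len 12), cursors c1@1 c2@5 c3@7 c4@12, authorship 1...2.3....4
After op 3 (delete): buffer="whlcawkw" (len 8), cursors c1@0 c2@3 c3@4 c4@8, authorship ........
After op 4 (insert('w')): buffer="wwhlwcwawkww" (len 12), cursors c1@1 c2@5 c3@7 c4@12, authorship 1...2.3....4
Authorship (.=original, N=cursor N): 1 . . . 2 . 3 . . . . 4
Index 0: author = 1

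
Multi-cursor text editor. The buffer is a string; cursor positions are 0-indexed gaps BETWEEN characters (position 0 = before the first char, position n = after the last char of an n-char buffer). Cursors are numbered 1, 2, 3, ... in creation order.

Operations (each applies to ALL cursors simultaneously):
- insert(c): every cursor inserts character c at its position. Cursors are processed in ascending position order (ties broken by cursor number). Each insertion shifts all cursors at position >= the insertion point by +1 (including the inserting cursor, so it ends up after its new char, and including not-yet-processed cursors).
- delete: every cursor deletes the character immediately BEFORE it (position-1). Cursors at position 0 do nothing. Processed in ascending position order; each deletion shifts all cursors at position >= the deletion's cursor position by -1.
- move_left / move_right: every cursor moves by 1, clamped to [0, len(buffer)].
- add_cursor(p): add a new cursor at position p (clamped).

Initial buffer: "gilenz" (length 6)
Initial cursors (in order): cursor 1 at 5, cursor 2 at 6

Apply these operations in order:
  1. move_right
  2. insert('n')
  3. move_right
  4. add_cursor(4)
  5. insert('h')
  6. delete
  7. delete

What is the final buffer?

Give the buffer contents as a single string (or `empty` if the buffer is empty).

Answer: gilnz

Derivation:
After op 1 (move_right): buffer="gilenz" (len 6), cursors c1@6 c2@6, authorship ......
After op 2 (insert('n')): buffer="gilenznn" (len 8), cursors c1@8 c2@8, authorship ......12
After op 3 (move_right): buffer="gilenznn" (len 8), cursors c1@8 c2@8, authorship ......12
After op 4 (add_cursor(4)): buffer="gilenznn" (len 8), cursors c3@4 c1@8 c2@8, authorship ......12
After op 5 (insert('h')): buffer="gilehnznnhh" (len 11), cursors c3@5 c1@11 c2@11, authorship ....3..1212
After op 6 (delete): buffer="gilenznn" (len 8), cursors c3@4 c1@8 c2@8, authorship ......12
After op 7 (delete): buffer="gilnz" (len 5), cursors c3@3 c1@5 c2@5, authorship .....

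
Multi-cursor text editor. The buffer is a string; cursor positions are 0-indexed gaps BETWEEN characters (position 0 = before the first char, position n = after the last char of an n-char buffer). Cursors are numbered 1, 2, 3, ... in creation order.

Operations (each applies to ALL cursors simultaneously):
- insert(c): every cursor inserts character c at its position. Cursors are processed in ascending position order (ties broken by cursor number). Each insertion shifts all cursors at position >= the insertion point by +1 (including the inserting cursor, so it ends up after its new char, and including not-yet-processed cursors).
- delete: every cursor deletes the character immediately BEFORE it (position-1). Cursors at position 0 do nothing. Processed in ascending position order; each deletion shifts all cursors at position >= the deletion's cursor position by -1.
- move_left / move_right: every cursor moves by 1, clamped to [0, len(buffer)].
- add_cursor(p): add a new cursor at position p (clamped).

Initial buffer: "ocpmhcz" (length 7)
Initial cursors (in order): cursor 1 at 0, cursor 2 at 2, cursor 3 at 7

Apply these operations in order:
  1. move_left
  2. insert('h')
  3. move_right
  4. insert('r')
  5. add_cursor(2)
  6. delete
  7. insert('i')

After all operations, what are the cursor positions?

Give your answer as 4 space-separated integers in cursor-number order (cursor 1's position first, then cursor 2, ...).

Answer: 3 6 13 3

Derivation:
After op 1 (move_left): buffer="ocpmhcz" (len 7), cursors c1@0 c2@1 c3@6, authorship .......
After op 2 (insert('h')): buffer="hohcpmhchz" (len 10), cursors c1@1 c2@3 c3@9, authorship 1.2.....3.
After op 3 (move_right): buffer="hohcpmhchz" (len 10), cursors c1@2 c2@4 c3@10, authorship 1.2.....3.
After op 4 (insert('r')): buffer="horhcrpmhchzr" (len 13), cursors c1@3 c2@6 c3@13, authorship 1.12.2....3.3
After op 5 (add_cursor(2)): buffer="horhcrpmhchzr" (len 13), cursors c4@2 c1@3 c2@6 c3@13, authorship 1.12.2....3.3
After op 6 (delete): buffer="hhcpmhchz" (len 9), cursors c1@1 c4@1 c2@3 c3@9, authorship 12.....3.
After op 7 (insert('i')): buffer="hiihcipmhchzi" (len 13), cursors c1@3 c4@3 c2@6 c3@13, authorship 1142.2....3.3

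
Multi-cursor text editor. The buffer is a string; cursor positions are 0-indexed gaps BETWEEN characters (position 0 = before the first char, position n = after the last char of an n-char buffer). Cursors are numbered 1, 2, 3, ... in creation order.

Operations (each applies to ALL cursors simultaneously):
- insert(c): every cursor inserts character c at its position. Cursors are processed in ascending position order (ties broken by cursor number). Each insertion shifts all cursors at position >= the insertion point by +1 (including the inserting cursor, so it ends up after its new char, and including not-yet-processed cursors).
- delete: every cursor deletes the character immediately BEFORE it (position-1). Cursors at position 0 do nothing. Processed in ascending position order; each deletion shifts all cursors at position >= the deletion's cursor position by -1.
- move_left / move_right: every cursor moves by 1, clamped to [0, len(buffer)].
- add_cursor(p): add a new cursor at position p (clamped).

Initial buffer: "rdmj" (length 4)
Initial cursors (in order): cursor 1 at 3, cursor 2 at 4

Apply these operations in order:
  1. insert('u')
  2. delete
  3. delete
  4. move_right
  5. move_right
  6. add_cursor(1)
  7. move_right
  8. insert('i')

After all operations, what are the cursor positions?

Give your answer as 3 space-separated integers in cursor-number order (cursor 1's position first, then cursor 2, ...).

After op 1 (insert('u')): buffer="rdmuju" (len 6), cursors c1@4 c2@6, authorship ...1.2
After op 2 (delete): buffer="rdmj" (len 4), cursors c1@3 c2@4, authorship ....
After op 3 (delete): buffer="rd" (len 2), cursors c1@2 c2@2, authorship ..
After op 4 (move_right): buffer="rd" (len 2), cursors c1@2 c2@2, authorship ..
After op 5 (move_right): buffer="rd" (len 2), cursors c1@2 c2@2, authorship ..
After op 6 (add_cursor(1)): buffer="rd" (len 2), cursors c3@1 c1@2 c2@2, authorship ..
After op 7 (move_right): buffer="rd" (len 2), cursors c1@2 c2@2 c3@2, authorship ..
After op 8 (insert('i')): buffer="rdiii" (len 5), cursors c1@5 c2@5 c3@5, authorship ..123

Answer: 5 5 5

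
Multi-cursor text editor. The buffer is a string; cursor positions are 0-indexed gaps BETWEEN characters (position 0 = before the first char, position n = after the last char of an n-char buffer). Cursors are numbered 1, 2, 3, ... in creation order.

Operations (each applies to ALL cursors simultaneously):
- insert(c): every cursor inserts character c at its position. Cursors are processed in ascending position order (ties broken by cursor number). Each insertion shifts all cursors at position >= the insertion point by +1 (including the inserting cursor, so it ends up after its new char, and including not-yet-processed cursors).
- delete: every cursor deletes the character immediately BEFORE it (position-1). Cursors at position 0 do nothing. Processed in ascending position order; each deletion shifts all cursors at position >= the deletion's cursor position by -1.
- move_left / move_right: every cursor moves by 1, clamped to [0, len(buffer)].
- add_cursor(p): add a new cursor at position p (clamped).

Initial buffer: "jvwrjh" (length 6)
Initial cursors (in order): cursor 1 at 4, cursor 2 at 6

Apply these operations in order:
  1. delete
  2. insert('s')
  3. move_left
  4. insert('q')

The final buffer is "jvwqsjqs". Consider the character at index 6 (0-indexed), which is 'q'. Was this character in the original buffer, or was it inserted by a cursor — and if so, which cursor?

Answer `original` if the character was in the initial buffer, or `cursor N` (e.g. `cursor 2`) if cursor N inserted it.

After op 1 (delete): buffer="jvwj" (len 4), cursors c1@3 c2@4, authorship ....
After op 2 (insert('s')): buffer="jvwsjs" (len 6), cursors c1@4 c2@6, authorship ...1.2
After op 3 (move_left): buffer="jvwsjs" (len 6), cursors c1@3 c2@5, authorship ...1.2
After op 4 (insert('q')): buffer="jvwqsjqs" (len 8), cursors c1@4 c2@7, authorship ...11.22
Authorship (.=original, N=cursor N): . . . 1 1 . 2 2
Index 6: author = 2

Answer: cursor 2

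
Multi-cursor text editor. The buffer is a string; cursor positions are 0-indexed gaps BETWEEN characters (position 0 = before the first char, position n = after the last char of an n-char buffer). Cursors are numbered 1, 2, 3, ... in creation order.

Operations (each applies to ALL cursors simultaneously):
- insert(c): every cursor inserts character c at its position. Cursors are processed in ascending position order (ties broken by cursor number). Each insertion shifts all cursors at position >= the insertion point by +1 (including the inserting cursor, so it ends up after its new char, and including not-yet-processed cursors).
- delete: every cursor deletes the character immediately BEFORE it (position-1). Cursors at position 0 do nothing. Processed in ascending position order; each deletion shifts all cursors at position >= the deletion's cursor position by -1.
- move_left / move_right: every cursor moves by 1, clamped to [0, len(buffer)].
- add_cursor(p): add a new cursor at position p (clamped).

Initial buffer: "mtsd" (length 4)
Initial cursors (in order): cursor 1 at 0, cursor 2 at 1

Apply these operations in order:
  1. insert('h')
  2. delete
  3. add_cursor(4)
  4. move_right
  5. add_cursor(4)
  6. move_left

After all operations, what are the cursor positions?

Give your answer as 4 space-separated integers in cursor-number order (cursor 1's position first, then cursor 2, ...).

After op 1 (insert('h')): buffer="hmhtsd" (len 6), cursors c1@1 c2@3, authorship 1.2...
After op 2 (delete): buffer="mtsd" (len 4), cursors c1@0 c2@1, authorship ....
After op 3 (add_cursor(4)): buffer="mtsd" (len 4), cursors c1@0 c2@1 c3@4, authorship ....
After op 4 (move_right): buffer="mtsd" (len 4), cursors c1@1 c2@2 c3@4, authorship ....
After op 5 (add_cursor(4)): buffer="mtsd" (len 4), cursors c1@1 c2@2 c3@4 c4@4, authorship ....
After op 6 (move_left): buffer="mtsd" (len 4), cursors c1@0 c2@1 c3@3 c4@3, authorship ....

Answer: 0 1 3 3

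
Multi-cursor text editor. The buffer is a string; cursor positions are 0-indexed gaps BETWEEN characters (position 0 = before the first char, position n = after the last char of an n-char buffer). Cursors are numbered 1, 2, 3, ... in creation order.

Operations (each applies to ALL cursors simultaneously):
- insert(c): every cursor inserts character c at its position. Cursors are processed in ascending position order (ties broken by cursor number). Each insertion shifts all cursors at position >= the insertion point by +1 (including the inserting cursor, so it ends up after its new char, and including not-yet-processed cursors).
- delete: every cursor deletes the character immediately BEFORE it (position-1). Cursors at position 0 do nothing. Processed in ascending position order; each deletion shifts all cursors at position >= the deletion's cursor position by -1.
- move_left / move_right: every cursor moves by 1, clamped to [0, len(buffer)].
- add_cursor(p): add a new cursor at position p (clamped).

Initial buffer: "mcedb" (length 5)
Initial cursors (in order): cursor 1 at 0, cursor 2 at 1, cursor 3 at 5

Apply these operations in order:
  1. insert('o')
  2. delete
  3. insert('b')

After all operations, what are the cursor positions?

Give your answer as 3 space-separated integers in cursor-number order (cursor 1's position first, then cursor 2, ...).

Answer: 1 3 8

Derivation:
After op 1 (insert('o')): buffer="omocedbo" (len 8), cursors c1@1 c2@3 c3@8, authorship 1.2....3
After op 2 (delete): buffer="mcedb" (len 5), cursors c1@0 c2@1 c3@5, authorship .....
After op 3 (insert('b')): buffer="bmbcedbb" (len 8), cursors c1@1 c2@3 c3@8, authorship 1.2....3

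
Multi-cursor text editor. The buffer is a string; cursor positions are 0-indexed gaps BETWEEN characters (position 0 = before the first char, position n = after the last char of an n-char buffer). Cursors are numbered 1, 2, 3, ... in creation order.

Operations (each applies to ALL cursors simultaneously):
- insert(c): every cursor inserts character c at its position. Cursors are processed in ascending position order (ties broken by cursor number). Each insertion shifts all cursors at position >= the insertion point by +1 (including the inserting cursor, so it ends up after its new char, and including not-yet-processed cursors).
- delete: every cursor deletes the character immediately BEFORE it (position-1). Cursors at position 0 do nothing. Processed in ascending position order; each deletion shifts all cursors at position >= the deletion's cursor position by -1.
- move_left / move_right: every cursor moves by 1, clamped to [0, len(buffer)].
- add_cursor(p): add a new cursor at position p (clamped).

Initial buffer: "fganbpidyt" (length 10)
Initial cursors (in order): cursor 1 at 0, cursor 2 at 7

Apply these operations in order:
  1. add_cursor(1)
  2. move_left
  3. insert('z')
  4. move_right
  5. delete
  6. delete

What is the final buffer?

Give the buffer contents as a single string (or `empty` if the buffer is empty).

After op 1 (add_cursor(1)): buffer="fganbpidyt" (len 10), cursors c1@0 c3@1 c2@7, authorship ..........
After op 2 (move_left): buffer="fganbpidyt" (len 10), cursors c1@0 c3@0 c2@6, authorship ..........
After op 3 (insert('z')): buffer="zzfganbpzidyt" (len 13), cursors c1@2 c3@2 c2@9, authorship 13......2....
After op 4 (move_right): buffer="zzfganbpzidyt" (len 13), cursors c1@3 c3@3 c2@10, authorship 13......2....
After op 5 (delete): buffer="zganbpzdyt" (len 10), cursors c1@1 c3@1 c2@7, authorship 1.....2...
After op 6 (delete): buffer="ganbpdyt" (len 8), cursors c1@0 c3@0 c2@5, authorship ........

Answer: ganbpdyt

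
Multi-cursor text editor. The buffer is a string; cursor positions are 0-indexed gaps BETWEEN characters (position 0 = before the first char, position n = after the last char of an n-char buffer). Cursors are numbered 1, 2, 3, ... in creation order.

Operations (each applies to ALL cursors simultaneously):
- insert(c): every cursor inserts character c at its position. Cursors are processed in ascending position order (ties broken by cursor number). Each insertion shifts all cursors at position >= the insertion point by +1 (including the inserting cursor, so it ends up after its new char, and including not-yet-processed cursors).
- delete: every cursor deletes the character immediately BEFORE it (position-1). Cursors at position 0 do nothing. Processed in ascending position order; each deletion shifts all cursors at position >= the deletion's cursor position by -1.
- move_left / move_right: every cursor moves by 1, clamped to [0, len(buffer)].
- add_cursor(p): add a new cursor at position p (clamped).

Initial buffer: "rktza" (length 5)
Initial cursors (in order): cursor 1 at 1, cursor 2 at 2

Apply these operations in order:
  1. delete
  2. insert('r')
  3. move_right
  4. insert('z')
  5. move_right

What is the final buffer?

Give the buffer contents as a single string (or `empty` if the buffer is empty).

After op 1 (delete): buffer="tza" (len 3), cursors c1@0 c2@0, authorship ...
After op 2 (insert('r')): buffer="rrtza" (len 5), cursors c1@2 c2@2, authorship 12...
After op 3 (move_right): buffer="rrtza" (len 5), cursors c1@3 c2@3, authorship 12...
After op 4 (insert('z')): buffer="rrtzzza" (len 7), cursors c1@5 c2@5, authorship 12.12..
After op 5 (move_right): buffer="rrtzzza" (len 7), cursors c1@6 c2@6, authorship 12.12..

Answer: rrtzzza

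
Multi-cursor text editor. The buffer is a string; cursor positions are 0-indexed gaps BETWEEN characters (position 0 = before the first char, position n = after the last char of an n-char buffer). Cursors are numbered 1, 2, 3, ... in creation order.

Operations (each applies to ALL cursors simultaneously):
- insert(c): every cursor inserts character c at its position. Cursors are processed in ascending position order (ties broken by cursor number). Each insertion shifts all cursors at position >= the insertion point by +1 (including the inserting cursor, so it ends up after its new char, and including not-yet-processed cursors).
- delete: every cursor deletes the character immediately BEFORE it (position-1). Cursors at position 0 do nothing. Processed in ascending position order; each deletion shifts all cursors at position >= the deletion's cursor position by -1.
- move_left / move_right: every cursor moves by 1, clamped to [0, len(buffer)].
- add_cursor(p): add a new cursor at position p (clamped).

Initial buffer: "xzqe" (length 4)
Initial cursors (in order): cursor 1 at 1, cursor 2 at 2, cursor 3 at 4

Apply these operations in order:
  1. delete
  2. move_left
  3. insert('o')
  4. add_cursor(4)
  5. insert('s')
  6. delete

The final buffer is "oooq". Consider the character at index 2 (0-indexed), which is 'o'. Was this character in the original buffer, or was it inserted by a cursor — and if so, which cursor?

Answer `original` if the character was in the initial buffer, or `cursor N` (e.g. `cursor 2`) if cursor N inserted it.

After op 1 (delete): buffer="q" (len 1), cursors c1@0 c2@0 c3@1, authorship .
After op 2 (move_left): buffer="q" (len 1), cursors c1@0 c2@0 c3@0, authorship .
After op 3 (insert('o')): buffer="oooq" (len 4), cursors c1@3 c2@3 c3@3, authorship 123.
After op 4 (add_cursor(4)): buffer="oooq" (len 4), cursors c1@3 c2@3 c3@3 c4@4, authorship 123.
After op 5 (insert('s')): buffer="ooosssqs" (len 8), cursors c1@6 c2@6 c3@6 c4@8, authorship 123123.4
After op 6 (delete): buffer="oooq" (len 4), cursors c1@3 c2@3 c3@3 c4@4, authorship 123.
Authorship (.=original, N=cursor N): 1 2 3 .
Index 2: author = 3

Answer: cursor 3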